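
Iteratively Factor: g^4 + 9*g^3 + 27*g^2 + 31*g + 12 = (g + 4)*(g^3 + 5*g^2 + 7*g + 3) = (g + 1)*(g + 4)*(g^2 + 4*g + 3) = (g + 1)^2*(g + 4)*(g + 3)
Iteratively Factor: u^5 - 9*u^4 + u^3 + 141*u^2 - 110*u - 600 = (u - 5)*(u^4 - 4*u^3 - 19*u^2 + 46*u + 120) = (u - 5)^2*(u^3 + u^2 - 14*u - 24) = (u - 5)^2*(u + 3)*(u^2 - 2*u - 8) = (u - 5)^2*(u - 4)*(u + 3)*(u + 2)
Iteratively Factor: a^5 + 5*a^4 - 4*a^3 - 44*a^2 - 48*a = (a - 3)*(a^4 + 8*a^3 + 20*a^2 + 16*a) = a*(a - 3)*(a^3 + 8*a^2 + 20*a + 16) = a*(a - 3)*(a + 2)*(a^2 + 6*a + 8) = a*(a - 3)*(a + 2)*(a + 4)*(a + 2)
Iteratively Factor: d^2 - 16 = (d + 4)*(d - 4)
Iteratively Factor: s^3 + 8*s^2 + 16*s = (s + 4)*(s^2 + 4*s) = (s + 4)^2*(s)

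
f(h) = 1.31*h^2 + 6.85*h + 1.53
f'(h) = 2.62*h + 6.85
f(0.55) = 5.69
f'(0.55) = 8.29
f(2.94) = 32.99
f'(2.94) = 14.55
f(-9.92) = 62.49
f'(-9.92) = -19.14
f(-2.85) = -7.35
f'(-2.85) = -0.62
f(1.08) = 10.46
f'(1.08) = 9.68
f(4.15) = 52.52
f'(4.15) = 17.72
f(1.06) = 10.26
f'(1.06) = 9.63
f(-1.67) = -6.26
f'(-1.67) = 2.47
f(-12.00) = 107.97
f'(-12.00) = -24.59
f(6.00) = 89.79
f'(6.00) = 22.57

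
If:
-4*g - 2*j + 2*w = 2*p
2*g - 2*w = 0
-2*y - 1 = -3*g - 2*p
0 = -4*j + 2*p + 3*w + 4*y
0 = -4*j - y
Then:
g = 11/14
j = 1/28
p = -23/28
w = 11/14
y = -1/7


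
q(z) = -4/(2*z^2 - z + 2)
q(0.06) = -2.05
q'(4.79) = 0.04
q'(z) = -4*(1 - 4*z)/(2*z^2 - z + 2)^2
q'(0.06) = -0.80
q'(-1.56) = -0.41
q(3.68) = -0.16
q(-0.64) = -1.16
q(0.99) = -1.35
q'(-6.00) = -0.02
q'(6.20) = 0.02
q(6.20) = -0.06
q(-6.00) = -0.05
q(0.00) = -2.00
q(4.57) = -0.10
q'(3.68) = 0.09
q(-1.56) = -0.47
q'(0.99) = 1.34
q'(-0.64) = -1.19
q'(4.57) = 0.04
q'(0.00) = -1.00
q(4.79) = -0.09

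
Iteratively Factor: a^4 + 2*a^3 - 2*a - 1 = (a + 1)*(a^3 + a^2 - a - 1) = (a - 1)*(a + 1)*(a^2 + 2*a + 1) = (a - 1)*(a + 1)^2*(a + 1)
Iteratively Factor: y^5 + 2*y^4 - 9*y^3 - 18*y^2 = (y - 3)*(y^4 + 5*y^3 + 6*y^2) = (y - 3)*(y + 2)*(y^3 + 3*y^2) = y*(y - 3)*(y + 2)*(y^2 + 3*y) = y^2*(y - 3)*(y + 2)*(y + 3)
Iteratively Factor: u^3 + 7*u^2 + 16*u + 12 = (u + 2)*(u^2 + 5*u + 6) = (u + 2)*(u + 3)*(u + 2)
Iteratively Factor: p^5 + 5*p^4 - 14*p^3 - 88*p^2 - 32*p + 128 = (p + 2)*(p^4 + 3*p^3 - 20*p^2 - 48*p + 64) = (p - 4)*(p + 2)*(p^3 + 7*p^2 + 8*p - 16) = (p - 4)*(p + 2)*(p + 4)*(p^2 + 3*p - 4) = (p - 4)*(p + 2)*(p + 4)^2*(p - 1)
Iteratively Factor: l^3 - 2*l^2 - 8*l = (l)*(l^2 - 2*l - 8) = l*(l - 4)*(l + 2)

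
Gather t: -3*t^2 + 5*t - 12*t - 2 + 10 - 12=-3*t^2 - 7*t - 4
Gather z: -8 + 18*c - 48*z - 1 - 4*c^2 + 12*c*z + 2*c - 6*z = -4*c^2 + 20*c + z*(12*c - 54) - 9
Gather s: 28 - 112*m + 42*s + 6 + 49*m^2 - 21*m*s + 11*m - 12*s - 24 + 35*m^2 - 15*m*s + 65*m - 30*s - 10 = 84*m^2 - 36*m*s - 36*m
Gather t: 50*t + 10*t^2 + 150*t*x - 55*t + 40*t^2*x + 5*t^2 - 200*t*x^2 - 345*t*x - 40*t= t^2*(40*x + 15) + t*(-200*x^2 - 195*x - 45)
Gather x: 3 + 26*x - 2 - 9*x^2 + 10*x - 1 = -9*x^2 + 36*x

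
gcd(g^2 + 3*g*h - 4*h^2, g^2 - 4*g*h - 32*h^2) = g + 4*h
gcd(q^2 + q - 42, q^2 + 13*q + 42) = q + 7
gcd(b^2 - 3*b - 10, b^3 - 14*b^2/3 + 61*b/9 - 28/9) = 1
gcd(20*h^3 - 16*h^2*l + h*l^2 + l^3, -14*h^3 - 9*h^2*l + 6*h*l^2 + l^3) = 2*h - l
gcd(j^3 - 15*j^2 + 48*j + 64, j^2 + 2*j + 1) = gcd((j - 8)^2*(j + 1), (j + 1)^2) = j + 1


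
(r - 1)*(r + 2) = r^2 + r - 2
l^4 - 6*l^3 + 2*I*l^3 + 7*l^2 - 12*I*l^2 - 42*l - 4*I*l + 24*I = (l - 6)*(l - I)^2*(l + 4*I)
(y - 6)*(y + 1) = y^2 - 5*y - 6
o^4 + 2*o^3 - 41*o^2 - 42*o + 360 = (o - 5)*(o - 3)*(o + 4)*(o + 6)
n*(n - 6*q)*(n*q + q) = n^3*q - 6*n^2*q^2 + n^2*q - 6*n*q^2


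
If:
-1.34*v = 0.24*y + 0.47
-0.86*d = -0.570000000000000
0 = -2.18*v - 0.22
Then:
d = 0.66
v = -0.10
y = -1.39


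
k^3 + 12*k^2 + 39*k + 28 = (k + 1)*(k + 4)*(k + 7)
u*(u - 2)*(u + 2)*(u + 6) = u^4 + 6*u^3 - 4*u^2 - 24*u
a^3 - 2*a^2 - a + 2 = (a - 2)*(a - 1)*(a + 1)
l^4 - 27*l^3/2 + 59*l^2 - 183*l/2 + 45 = (l - 6)*(l - 5)*(l - 3/2)*(l - 1)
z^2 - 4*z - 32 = (z - 8)*(z + 4)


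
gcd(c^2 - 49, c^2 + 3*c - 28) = c + 7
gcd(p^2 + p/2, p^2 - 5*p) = p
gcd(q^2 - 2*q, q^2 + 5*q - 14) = q - 2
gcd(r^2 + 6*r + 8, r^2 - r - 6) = r + 2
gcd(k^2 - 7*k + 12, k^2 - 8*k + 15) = k - 3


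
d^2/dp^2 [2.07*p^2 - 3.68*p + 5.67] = 4.14000000000000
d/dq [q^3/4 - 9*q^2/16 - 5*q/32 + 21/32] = 3*q^2/4 - 9*q/8 - 5/32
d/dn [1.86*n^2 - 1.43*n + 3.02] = 3.72*n - 1.43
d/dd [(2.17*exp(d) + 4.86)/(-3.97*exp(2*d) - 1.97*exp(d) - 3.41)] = (8.6149*exp(2*d) + 38.5884*exp(d) + 2.1745)*exp(d)/(15.7609*exp(4*d) + 15.6418*exp(3*d) + 30.9563*exp(2*d) + 13.4354*exp(d) + 11.6281)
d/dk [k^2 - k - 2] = 2*k - 1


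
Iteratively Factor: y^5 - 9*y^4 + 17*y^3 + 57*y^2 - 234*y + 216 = (y + 3)*(y^4 - 12*y^3 + 53*y^2 - 102*y + 72) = (y - 2)*(y + 3)*(y^3 - 10*y^2 + 33*y - 36) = (y - 3)*(y - 2)*(y + 3)*(y^2 - 7*y + 12) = (y - 4)*(y - 3)*(y - 2)*(y + 3)*(y - 3)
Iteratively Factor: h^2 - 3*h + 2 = (h - 2)*(h - 1)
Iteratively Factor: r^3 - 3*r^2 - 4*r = (r + 1)*(r^2 - 4*r) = (r - 4)*(r + 1)*(r)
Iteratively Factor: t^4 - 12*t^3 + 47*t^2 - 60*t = (t)*(t^3 - 12*t^2 + 47*t - 60) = t*(t - 3)*(t^2 - 9*t + 20) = t*(t - 5)*(t - 3)*(t - 4)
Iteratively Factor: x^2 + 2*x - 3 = (x + 3)*(x - 1)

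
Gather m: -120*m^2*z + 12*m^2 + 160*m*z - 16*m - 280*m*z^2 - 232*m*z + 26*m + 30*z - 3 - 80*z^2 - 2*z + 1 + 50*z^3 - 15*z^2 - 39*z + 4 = m^2*(12 - 120*z) + m*(-280*z^2 - 72*z + 10) + 50*z^3 - 95*z^2 - 11*z + 2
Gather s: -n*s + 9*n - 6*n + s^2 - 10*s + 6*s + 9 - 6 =3*n + s^2 + s*(-n - 4) + 3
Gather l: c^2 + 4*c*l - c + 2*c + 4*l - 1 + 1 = c^2 + c + l*(4*c + 4)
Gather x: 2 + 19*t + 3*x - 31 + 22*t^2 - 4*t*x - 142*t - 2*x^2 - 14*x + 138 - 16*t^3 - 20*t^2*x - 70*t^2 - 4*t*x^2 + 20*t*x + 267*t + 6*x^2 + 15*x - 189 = -16*t^3 - 48*t^2 + 144*t + x^2*(4 - 4*t) + x*(-20*t^2 + 16*t + 4) - 80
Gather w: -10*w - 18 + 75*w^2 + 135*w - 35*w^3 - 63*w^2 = -35*w^3 + 12*w^2 + 125*w - 18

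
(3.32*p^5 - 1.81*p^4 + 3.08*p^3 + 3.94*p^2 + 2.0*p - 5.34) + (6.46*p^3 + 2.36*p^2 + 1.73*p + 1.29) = 3.32*p^5 - 1.81*p^4 + 9.54*p^3 + 6.3*p^2 + 3.73*p - 4.05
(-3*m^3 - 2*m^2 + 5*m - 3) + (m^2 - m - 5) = -3*m^3 - m^2 + 4*m - 8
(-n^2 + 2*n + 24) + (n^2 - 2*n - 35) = -11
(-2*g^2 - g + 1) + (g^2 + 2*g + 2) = -g^2 + g + 3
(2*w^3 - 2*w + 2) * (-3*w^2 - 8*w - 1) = -6*w^5 - 16*w^4 + 4*w^3 + 10*w^2 - 14*w - 2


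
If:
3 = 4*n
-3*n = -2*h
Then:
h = 9/8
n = 3/4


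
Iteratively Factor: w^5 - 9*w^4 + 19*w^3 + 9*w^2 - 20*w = (w)*(w^4 - 9*w^3 + 19*w^2 + 9*w - 20) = w*(w + 1)*(w^3 - 10*w^2 + 29*w - 20) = w*(w - 4)*(w + 1)*(w^2 - 6*w + 5) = w*(w - 4)*(w - 1)*(w + 1)*(w - 5)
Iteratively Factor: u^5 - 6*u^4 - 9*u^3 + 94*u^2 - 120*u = (u)*(u^4 - 6*u^3 - 9*u^2 + 94*u - 120) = u*(u + 4)*(u^3 - 10*u^2 + 31*u - 30) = u*(u - 5)*(u + 4)*(u^2 - 5*u + 6) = u*(u - 5)*(u - 3)*(u + 4)*(u - 2)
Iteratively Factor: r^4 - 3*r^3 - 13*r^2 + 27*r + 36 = (r + 1)*(r^3 - 4*r^2 - 9*r + 36) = (r + 1)*(r + 3)*(r^2 - 7*r + 12) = (r - 3)*(r + 1)*(r + 3)*(r - 4)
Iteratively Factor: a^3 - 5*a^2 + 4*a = (a)*(a^2 - 5*a + 4) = a*(a - 4)*(a - 1)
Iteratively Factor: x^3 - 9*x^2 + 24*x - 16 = (x - 1)*(x^2 - 8*x + 16) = (x - 4)*(x - 1)*(x - 4)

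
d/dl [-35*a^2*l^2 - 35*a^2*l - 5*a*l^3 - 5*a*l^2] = 5*a*(-14*a*l - 7*a - 3*l^2 - 2*l)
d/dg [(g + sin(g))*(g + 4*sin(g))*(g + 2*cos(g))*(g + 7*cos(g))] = -(g + sin(g))*(g + 4*sin(g))*(g + 2*cos(g))*(7*sin(g) - 1) - (g + sin(g))*(g + 4*sin(g))*(g + 7*cos(g))*(2*sin(g) - 1) + (g + sin(g))*(g + 2*cos(g))*(g + 7*cos(g))*(4*cos(g) + 1) + (g + 4*sin(g))*(g + 2*cos(g))*(g + 7*cos(g))*(cos(g) + 1)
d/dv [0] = 0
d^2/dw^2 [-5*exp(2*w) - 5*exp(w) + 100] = (-20*exp(w) - 5)*exp(w)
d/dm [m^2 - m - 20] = 2*m - 1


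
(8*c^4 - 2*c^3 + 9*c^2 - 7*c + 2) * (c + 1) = 8*c^5 + 6*c^4 + 7*c^3 + 2*c^2 - 5*c + 2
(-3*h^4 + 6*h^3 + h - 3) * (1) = -3*h^4 + 6*h^3 + h - 3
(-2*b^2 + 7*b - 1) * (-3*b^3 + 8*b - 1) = 6*b^5 - 21*b^4 - 13*b^3 + 58*b^2 - 15*b + 1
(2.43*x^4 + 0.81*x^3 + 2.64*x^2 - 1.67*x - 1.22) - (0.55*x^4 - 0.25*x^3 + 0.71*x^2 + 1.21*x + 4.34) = 1.88*x^4 + 1.06*x^3 + 1.93*x^2 - 2.88*x - 5.56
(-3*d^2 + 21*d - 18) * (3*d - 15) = -9*d^3 + 108*d^2 - 369*d + 270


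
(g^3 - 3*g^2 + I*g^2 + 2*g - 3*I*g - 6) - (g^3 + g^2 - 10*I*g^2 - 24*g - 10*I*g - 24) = -4*g^2 + 11*I*g^2 + 26*g + 7*I*g + 18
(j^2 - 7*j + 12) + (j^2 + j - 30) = 2*j^2 - 6*j - 18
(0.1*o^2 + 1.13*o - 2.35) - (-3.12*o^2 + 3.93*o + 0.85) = 3.22*o^2 - 2.8*o - 3.2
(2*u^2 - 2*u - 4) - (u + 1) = 2*u^2 - 3*u - 5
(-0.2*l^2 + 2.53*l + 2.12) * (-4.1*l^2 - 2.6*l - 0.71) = 0.82*l^4 - 9.853*l^3 - 15.128*l^2 - 7.3083*l - 1.5052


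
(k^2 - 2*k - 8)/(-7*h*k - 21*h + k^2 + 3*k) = (-k^2 + 2*k + 8)/(7*h*k + 21*h - k^2 - 3*k)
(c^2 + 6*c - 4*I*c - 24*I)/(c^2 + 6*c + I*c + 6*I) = (c - 4*I)/(c + I)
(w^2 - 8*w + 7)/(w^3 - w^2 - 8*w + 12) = (w^2 - 8*w + 7)/(w^3 - w^2 - 8*w + 12)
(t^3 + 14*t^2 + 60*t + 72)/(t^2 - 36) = (t^2 + 8*t + 12)/(t - 6)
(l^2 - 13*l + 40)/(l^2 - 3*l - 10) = (l - 8)/(l + 2)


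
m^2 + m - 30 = (m - 5)*(m + 6)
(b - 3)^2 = b^2 - 6*b + 9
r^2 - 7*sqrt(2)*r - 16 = (r - 8*sqrt(2))*(r + sqrt(2))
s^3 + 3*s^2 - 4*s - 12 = (s - 2)*(s + 2)*(s + 3)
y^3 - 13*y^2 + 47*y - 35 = (y - 7)*(y - 5)*(y - 1)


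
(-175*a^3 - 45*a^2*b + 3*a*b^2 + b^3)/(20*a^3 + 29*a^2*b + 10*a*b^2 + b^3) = (-35*a^2 - 2*a*b + b^2)/(4*a^2 + 5*a*b + b^2)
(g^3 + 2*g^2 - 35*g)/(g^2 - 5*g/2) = 2*(g^2 + 2*g - 35)/(2*g - 5)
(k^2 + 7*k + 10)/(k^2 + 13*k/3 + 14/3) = 3*(k + 5)/(3*k + 7)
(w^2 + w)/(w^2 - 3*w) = (w + 1)/(w - 3)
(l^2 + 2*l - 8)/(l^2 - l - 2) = (l + 4)/(l + 1)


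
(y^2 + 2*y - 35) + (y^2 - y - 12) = 2*y^2 + y - 47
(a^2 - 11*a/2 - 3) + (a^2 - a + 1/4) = 2*a^2 - 13*a/2 - 11/4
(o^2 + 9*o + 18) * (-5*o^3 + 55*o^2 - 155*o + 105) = -5*o^5 + 10*o^4 + 250*o^3 - 300*o^2 - 1845*o + 1890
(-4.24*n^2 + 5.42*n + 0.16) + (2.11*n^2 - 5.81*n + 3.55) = -2.13*n^2 - 0.39*n + 3.71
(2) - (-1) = 3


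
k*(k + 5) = k^2 + 5*k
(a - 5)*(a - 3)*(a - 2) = a^3 - 10*a^2 + 31*a - 30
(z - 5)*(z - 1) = z^2 - 6*z + 5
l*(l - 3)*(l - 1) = l^3 - 4*l^2 + 3*l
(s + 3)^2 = s^2 + 6*s + 9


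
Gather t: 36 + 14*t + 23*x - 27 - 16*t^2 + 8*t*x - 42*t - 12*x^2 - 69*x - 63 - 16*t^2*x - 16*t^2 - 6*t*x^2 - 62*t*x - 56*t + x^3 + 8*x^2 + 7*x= t^2*(-16*x - 32) + t*(-6*x^2 - 54*x - 84) + x^3 - 4*x^2 - 39*x - 54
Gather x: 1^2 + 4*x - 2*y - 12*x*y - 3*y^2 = x*(4 - 12*y) - 3*y^2 - 2*y + 1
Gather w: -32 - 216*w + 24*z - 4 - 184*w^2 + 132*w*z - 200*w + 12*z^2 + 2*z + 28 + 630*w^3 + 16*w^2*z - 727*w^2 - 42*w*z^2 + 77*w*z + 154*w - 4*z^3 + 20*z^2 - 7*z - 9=630*w^3 + w^2*(16*z - 911) + w*(-42*z^2 + 209*z - 262) - 4*z^3 + 32*z^2 + 19*z - 17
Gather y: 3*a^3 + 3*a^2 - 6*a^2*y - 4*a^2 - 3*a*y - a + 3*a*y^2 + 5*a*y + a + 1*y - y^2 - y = 3*a^3 - a^2 + y^2*(3*a - 1) + y*(-6*a^2 + 2*a)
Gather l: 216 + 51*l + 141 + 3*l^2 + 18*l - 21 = 3*l^2 + 69*l + 336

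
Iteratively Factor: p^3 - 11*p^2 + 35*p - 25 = (p - 5)*(p^2 - 6*p + 5) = (p - 5)*(p - 1)*(p - 5)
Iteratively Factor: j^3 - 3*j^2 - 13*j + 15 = (j + 3)*(j^2 - 6*j + 5) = (j - 5)*(j + 3)*(j - 1)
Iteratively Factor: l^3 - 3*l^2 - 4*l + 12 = (l - 3)*(l^2 - 4) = (l - 3)*(l - 2)*(l + 2)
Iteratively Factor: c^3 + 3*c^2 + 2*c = (c + 2)*(c^2 + c) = c*(c + 2)*(c + 1)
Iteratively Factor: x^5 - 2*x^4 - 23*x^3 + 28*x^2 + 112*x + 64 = (x + 4)*(x^4 - 6*x^3 + x^2 + 24*x + 16) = (x + 1)*(x + 4)*(x^3 - 7*x^2 + 8*x + 16) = (x - 4)*(x + 1)*(x + 4)*(x^2 - 3*x - 4) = (x - 4)^2*(x + 1)*(x + 4)*(x + 1)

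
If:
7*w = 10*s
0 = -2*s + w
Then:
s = 0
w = 0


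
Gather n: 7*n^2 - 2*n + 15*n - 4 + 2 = 7*n^2 + 13*n - 2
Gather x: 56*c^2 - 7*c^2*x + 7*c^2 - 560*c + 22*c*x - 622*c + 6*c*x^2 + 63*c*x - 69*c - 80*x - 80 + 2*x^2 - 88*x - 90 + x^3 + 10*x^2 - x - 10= 63*c^2 - 1251*c + x^3 + x^2*(6*c + 12) + x*(-7*c^2 + 85*c - 169) - 180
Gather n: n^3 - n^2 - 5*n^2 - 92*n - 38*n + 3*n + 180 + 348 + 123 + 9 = n^3 - 6*n^2 - 127*n + 660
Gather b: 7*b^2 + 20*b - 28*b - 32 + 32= 7*b^2 - 8*b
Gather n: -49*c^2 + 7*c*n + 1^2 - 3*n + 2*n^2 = -49*c^2 + 2*n^2 + n*(7*c - 3) + 1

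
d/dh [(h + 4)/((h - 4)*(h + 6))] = (-h^2 - 8*h - 32)/(h^4 + 4*h^3 - 44*h^2 - 96*h + 576)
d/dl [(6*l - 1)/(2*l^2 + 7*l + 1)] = (-12*l^2 + 4*l + 13)/(4*l^4 + 28*l^3 + 53*l^2 + 14*l + 1)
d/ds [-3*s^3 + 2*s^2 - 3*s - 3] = -9*s^2 + 4*s - 3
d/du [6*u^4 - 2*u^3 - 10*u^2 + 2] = 2*u*(12*u^2 - 3*u - 10)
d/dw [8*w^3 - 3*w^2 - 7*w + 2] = 24*w^2 - 6*w - 7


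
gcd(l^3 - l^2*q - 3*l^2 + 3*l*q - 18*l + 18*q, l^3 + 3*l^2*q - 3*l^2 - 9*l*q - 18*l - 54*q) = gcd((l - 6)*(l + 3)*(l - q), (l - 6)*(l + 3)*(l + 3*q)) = l^2 - 3*l - 18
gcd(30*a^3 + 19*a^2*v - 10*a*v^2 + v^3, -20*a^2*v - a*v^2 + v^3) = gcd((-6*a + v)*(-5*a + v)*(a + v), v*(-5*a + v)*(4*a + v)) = -5*a + v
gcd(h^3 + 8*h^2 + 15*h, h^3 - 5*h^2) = h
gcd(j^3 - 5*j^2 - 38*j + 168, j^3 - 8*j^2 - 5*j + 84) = j^2 - 11*j + 28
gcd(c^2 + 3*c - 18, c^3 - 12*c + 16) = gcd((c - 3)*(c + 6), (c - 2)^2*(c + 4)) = 1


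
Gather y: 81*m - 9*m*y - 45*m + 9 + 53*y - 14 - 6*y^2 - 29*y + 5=36*m - 6*y^2 + y*(24 - 9*m)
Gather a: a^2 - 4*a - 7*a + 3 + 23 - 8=a^2 - 11*a + 18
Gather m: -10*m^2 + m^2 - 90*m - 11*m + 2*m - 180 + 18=-9*m^2 - 99*m - 162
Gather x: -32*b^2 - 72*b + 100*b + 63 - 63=-32*b^2 + 28*b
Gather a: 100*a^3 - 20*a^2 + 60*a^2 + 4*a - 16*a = 100*a^3 + 40*a^2 - 12*a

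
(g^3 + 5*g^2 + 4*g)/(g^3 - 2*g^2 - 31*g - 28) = g/(g - 7)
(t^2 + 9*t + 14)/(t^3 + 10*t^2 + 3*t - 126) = (t + 2)/(t^2 + 3*t - 18)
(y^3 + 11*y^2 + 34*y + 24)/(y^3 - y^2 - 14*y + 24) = (y^2 + 7*y + 6)/(y^2 - 5*y + 6)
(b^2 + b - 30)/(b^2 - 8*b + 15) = (b + 6)/(b - 3)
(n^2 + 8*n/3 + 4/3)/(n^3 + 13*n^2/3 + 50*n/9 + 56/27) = 9*(n + 2)/(9*n^2 + 33*n + 28)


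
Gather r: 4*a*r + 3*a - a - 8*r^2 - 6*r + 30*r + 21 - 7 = 2*a - 8*r^2 + r*(4*a + 24) + 14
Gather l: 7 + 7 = 14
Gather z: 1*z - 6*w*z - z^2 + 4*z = -z^2 + z*(5 - 6*w)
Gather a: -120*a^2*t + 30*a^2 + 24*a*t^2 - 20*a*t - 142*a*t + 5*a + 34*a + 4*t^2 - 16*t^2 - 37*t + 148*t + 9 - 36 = a^2*(30 - 120*t) + a*(24*t^2 - 162*t + 39) - 12*t^2 + 111*t - 27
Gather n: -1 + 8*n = 8*n - 1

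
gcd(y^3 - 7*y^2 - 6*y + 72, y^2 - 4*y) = y - 4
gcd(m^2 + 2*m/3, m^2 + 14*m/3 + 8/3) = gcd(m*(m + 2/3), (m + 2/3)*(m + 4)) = m + 2/3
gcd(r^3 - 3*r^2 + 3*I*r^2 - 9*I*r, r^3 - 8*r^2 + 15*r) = r^2 - 3*r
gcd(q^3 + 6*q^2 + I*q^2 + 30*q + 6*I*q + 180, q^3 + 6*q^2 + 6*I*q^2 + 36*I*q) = q^2 + q*(6 + 6*I) + 36*I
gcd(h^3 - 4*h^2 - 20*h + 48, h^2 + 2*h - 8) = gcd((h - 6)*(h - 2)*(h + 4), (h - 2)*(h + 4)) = h^2 + 2*h - 8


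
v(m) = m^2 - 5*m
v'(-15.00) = -35.00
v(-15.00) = 300.00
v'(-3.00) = -11.00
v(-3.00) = 24.00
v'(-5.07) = -15.14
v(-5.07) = 51.05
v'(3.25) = 1.50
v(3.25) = -5.69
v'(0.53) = -3.94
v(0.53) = -2.37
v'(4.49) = 3.98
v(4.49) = -2.29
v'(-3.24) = -11.48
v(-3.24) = 26.70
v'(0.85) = -3.30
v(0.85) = -3.53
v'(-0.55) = -6.10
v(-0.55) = 3.05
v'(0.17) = -4.66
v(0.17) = -0.82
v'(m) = 2*m - 5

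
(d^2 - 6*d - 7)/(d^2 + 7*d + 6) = (d - 7)/(d + 6)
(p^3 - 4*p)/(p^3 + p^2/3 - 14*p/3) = 3*(p + 2)/(3*p + 7)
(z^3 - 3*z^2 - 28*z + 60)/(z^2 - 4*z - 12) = (z^2 + 3*z - 10)/(z + 2)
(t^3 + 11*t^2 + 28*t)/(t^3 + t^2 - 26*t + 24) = t*(t^2 + 11*t + 28)/(t^3 + t^2 - 26*t + 24)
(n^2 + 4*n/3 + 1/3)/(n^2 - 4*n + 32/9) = 3*(3*n^2 + 4*n + 1)/(9*n^2 - 36*n + 32)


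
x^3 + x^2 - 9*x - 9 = (x - 3)*(x + 1)*(x + 3)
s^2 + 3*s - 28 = (s - 4)*(s + 7)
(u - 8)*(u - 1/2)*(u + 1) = u^3 - 15*u^2/2 - 9*u/2 + 4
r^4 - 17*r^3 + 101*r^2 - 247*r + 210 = (r - 7)*(r - 5)*(r - 3)*(r - 2)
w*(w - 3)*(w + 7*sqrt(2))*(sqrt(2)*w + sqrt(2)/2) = sqrt(2)*w^4 - 5*sqrt(2)*w^3/2 + 14*w^3 - 35*w^2 - 3*sqrt(2)*w^2/2 - 21*w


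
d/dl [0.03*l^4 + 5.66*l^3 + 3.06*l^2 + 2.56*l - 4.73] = 0.12*l^3 + 16.98*l^2 + 6.12*l + 2.56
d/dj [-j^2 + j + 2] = 1 - 2*j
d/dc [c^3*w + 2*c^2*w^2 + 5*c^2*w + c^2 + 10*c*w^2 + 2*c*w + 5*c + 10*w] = 3*c^2*w + 4*c*w^2 + 10*c*w + 2*c + 10*w^2 + 2*w + 5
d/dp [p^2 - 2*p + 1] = 2*p - 2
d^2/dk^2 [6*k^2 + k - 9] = 12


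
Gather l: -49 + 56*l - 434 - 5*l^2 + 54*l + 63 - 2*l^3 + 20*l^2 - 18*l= -2*l^3 + 15*l^2 + 92*l - 420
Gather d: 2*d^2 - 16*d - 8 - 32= 2*d^2 - 16*d - 40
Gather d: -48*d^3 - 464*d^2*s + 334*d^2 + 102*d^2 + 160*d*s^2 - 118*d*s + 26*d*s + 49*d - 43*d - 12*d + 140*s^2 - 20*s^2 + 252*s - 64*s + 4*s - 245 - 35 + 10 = -48*d^3 + d^2*(436 - 464*s) + d*(160*s^2 - 92*s - 6) + 120*s^2 + 192*s - 270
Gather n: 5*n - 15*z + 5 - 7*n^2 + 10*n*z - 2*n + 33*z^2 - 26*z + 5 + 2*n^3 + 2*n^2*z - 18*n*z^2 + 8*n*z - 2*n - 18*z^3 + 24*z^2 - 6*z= 2*n^3 + n^2*(2*z - 7) + n*(-18*z^2 + 18*z + 1) - 18*z^3 + 57*z^2 - 47*z + 10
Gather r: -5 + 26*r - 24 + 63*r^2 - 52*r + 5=63*r^2 - 26*r - 24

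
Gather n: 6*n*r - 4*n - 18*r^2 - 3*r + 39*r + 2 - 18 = n*(6*r - 4) - 18*r^2 + 36*r - 16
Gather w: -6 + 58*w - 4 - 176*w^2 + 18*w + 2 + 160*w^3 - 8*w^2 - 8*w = 160*w^3 - 184*w^2 + 68*w - 8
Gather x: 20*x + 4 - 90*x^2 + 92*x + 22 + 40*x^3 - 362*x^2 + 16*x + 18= 40*x^3 - 452*x^2 + 128*x + 44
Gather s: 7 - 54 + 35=-12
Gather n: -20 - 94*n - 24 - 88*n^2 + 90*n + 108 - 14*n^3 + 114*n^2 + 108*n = -14*n^3 + 26*n^2 + 104*n + 64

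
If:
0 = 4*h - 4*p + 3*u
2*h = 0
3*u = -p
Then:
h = 0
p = 0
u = 0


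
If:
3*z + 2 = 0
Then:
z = -2/3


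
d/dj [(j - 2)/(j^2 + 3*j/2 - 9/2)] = 2*(-2*j^2 + 8*j - 3)/(4*j^4 + 12*j^3 - 27*j^2 - 54*j + 81)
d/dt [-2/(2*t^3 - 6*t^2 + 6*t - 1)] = 12*(t^2 - 2*t + 1)/(2*t^3 - 6*t^2 + 6*t - 1)^2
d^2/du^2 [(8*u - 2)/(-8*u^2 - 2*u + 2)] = 2*(48*u*(4*u^2 + u - 1) - (4*u - 1)*(8*u + 1)^2)/(4*u^2 + u - 1)^3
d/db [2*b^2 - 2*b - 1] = 4*b - 2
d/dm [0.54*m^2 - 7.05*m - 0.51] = 1.08*m - 7.05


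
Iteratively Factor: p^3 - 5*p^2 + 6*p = (p)*(p^2 - 5*p + 6) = p*(p - 2)*(p - 3)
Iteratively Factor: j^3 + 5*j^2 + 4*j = (j + 4)*(j^2 + j) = j*(j + 4)*(j + 1)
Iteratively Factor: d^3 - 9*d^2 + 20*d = (d - 5)*(d^2 - 4*d) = d*(d - 5)*(d - 4)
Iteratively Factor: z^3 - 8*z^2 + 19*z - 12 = (z - 1)*(z^2 - 7*z + 12) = (z - 4)*(z - 1)*(z - 3)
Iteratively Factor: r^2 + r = (r)*(r + 1)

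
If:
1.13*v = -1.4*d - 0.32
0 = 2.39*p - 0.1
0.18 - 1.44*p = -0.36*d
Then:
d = -0.33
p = 0.04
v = 0.13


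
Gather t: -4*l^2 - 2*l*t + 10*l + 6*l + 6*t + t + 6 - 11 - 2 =-4*l^2 + 16*l + t*(7 - 2*l) - 7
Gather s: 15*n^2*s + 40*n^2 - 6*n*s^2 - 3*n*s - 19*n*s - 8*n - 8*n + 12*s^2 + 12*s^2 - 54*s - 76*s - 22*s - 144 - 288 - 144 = 40*n^2 - 16*n + s^2*(24 - 6*n) + s*(15*n^2 - 22*n - 152) - 576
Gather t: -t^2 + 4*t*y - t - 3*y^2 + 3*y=-t^2 + t*(4*y - 1) - 3*y^2 + 3*y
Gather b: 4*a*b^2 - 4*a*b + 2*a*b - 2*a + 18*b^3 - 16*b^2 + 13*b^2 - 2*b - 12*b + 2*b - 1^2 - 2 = -2*a + 18*b^3 + b^2*(4*a - 3) + b*(-2*a - 12) - 3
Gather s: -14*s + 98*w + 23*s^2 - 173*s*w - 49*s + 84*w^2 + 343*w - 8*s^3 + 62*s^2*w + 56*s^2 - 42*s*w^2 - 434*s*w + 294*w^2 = -8*s^3 + s^2*(62*w + 79) + s*(-42*w^2 - 607*w - 63) + 378*w^2 + 441*w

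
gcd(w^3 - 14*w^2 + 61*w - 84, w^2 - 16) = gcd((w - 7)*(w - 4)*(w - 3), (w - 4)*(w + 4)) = w - 4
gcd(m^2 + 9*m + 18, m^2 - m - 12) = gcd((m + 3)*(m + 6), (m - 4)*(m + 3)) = m + 3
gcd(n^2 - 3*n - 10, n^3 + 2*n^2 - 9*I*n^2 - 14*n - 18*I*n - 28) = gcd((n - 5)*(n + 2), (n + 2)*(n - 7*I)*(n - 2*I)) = n + 2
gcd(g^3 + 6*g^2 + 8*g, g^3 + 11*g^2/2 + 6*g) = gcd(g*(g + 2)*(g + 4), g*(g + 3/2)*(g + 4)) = g^2 + 4*g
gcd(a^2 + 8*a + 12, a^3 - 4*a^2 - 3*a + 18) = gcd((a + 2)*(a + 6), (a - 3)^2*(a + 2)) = a + 2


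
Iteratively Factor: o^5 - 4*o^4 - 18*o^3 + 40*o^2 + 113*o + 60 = (o + 3)*(o^4 - 7*o^3 + 3*o^2 + 31*o + 20) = (o + 1)*(o + 3)*(o^3 - 8*o^2 + 11*o + 20) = (o - 5)*(o + 1)*(o + 3)*(o^2 - 3*o - 4) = (o - 5)*(o + 1)^2*(o + 3)*(o - 4)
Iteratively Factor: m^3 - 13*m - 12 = (m + 1)*(m^2 - m - 12) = (m - 4)*(m + 1)*(m + 3)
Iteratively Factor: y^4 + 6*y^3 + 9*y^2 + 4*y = (y)*(y^3 + 6*y^2 + 9*y + 4) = y*(y + 1)*(y^2 + 5*y + 4) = y*(y + 1)*(y + 4)*(y + 1)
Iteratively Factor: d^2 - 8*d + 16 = (d - 4)*(d - 4)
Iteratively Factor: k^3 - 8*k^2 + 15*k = (k)*(k^2 - 8*k + 15) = k*(k - 3)*(k - 5)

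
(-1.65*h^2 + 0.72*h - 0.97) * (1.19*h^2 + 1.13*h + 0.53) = -1.9635*h^4 - 1.0077*h^3 - 1.2152*h^2 - 0.7145*h - 0.5141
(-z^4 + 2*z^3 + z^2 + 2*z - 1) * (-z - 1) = z^5 - z^4 - 3*z^3 - 3*z^2 - z + 1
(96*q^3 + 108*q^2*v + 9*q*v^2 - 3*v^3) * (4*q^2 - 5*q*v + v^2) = 384*q^5 - 48*q^4*v - 408*q^3*v^2 + 51*q^2*v^3 + 24*q*v^4 - 3*v^5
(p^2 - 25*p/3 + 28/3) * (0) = 0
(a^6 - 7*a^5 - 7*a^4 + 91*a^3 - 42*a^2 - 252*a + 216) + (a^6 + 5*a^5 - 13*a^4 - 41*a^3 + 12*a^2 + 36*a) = 2*a^6 - 2*a^5 - 20*a^4 + 50*a^3 - 30*a^2 - 216*a + 216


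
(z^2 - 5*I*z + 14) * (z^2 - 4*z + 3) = z^4 - 4*z^3 - 5*I*z^3 + 17*z^2 + 20*I*z^2 - 56*z - 15*I*z + 42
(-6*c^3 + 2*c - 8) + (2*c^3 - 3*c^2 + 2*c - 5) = -4*c^3 - 3*c^2 + 4*c - 13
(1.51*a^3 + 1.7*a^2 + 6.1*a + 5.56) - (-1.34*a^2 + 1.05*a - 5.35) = 1.51*a^3 + 3.04*a^2 + 5.05*a + 10.91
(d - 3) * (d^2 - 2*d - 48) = d^3 - 5*d^2 - 42*d + 144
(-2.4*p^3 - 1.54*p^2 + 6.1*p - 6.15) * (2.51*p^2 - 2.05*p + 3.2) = -6.024*p^5 + 1.0546*p^4 + 10.788*p^3 - 32.8695*p^2 + 32.1275*p - 19.68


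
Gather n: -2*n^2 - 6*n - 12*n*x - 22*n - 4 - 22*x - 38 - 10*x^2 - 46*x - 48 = -2*n^2 + n*(-12*x - 28) - 10*x^2 - 68*x - 90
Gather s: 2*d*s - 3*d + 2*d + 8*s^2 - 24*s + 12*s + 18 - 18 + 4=-d + 8*s^2 + s*(2*d - 12) + 4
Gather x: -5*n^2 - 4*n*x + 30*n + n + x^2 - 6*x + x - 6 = -5*n^2 + 31*n + x^2 + x*(-4*n - 5) - 6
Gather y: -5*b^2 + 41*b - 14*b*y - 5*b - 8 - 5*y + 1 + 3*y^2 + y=-5*b^2 + 36*b + 3*y^2 + y*(-14*b - 4) - 7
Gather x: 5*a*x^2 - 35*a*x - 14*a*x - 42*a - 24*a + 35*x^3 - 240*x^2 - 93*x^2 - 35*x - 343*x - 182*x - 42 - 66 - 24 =-66*a + 35*x^3 + x^2*(5*a - 333) + x*(-49*a - 560) - 132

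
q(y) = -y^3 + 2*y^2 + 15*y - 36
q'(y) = -3*y^2 + 4*y + 15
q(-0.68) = -44.96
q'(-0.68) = 10.89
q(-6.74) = 259.94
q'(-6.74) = -148.24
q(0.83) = -22.74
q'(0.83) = 16.25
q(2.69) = -0.64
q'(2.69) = 4.05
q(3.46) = -1.58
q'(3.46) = -7.07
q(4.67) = -24.18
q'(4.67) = -31.75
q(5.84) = -79.37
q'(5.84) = -63.96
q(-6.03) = 165.53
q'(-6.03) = -118.20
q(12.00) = -1296.00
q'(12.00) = -369.00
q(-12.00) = 1800.00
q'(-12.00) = -465.00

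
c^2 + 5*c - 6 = (c - 1)*(c + 6)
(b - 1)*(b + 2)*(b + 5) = b^3 + 6*b^2 + 3*b - 10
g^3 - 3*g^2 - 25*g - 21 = (g - 7)*(g + 1)*(g + 3)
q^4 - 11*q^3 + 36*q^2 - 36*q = q*(q - 6)*(q - 3)*(q - 2)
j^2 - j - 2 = (j - 2)*(j + 1)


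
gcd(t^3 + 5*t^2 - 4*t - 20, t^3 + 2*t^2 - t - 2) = t + 2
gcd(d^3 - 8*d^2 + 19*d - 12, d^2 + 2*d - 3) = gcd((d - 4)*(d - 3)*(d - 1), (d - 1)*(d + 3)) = d - 1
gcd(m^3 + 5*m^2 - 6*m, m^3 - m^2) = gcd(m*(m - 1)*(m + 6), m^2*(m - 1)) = m^2 - m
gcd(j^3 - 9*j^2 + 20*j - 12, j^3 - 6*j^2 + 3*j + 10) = j - 2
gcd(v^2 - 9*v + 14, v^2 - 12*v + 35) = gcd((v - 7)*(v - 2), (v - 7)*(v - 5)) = v - 7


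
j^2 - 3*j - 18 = (j - 6)*(j + 3)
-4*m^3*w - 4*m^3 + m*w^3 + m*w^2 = (-2*m + w)*(2*m + w)*(m*w + m)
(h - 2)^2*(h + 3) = h^3 - h^2 - 8*h + 12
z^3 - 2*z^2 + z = z*(z - 1)^2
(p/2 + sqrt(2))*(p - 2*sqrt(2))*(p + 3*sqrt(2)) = p^3/2 + 3*sqrt(2)*p^2/2 - 4*p - 12*sqrt(2)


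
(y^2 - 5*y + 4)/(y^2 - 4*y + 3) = (y - 4)/(y - 3)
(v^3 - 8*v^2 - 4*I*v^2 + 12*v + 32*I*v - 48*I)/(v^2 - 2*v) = v - 6 - 4*I + 24*I/v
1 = 1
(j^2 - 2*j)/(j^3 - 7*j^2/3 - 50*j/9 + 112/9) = 9*j/(9*j^2 - 3*j - 56)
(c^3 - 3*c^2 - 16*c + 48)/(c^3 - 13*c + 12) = (c - 4)/(c - 1)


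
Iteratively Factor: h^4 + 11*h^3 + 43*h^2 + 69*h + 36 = (h + 4)*(h^3 + 7*h^2 + 15*h + 9) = (h + 3)*(h + 4)*(h^2 + 4*h + 3) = (h + 3)^2*(h + 4)*(h + 1)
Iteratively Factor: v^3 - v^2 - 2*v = (v - 2)*(v^2 + v) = (v - 2)*(v + 1)*(v)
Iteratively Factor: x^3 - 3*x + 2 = (x - 1)*(x^2 + x - 2) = (x - 1)^2*(x + 2)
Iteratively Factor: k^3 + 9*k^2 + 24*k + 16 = (k + 1)*(k^2 + 8*k + 16) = (k + 1)*(k + 4)*(k + 4)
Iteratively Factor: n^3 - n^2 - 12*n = (n + 3)*(n^2 - 4*n) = (n - 4)*(n + 3)*(n)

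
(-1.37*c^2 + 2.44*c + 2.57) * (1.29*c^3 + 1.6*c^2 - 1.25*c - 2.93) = -1.7673*c^5 + 0.9556*c^4 + 8.9318*c^3 + 5.0761*c^2 - 10.3617*c - 7.5301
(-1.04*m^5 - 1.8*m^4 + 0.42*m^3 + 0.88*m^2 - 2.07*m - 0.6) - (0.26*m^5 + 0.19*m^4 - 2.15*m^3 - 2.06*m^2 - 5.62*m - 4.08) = -1.3*m^5 - 1.99*m^4 + 2.57*m^3 + 2.94*m^2 + 3.55*m + 3.48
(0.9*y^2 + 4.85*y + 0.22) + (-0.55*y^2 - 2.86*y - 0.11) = 0.35*y^2 + 1.99*y + 0.11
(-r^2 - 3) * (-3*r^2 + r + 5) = 3*r^4 - r^3 + 4*r^2 - 3*r - 15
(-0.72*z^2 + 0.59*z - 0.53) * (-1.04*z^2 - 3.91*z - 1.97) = 0.7488*z^4 + 2.2016*z^3 - 0.3373*z^2 + 0.91*z + 1.0441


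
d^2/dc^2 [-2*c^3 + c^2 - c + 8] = 2 - 12*c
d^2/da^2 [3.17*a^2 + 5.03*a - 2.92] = 6.34000000000000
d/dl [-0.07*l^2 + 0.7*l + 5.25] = 0.7 - 0.14*l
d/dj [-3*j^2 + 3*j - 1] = 3 - 6*j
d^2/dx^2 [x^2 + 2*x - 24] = 2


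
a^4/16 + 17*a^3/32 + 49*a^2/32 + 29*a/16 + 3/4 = (a/4 + 1/4)*(a/4 + 1/2)*(a + 3/2)*(a + 4)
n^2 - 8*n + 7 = (n - 7)*(n - 1)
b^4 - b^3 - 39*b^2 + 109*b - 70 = (b - 5)*(b - 2)*(b - 1)*(b + 7)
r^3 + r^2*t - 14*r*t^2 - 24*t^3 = (r - 4*t)*(r + 2*t)*(r + 3*t)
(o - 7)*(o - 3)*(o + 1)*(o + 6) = o^4 - 3*o^3 - 43*o^2 + 87*o + 126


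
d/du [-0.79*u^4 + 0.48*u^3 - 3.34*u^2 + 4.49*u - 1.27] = -3.16*u^3 + 1.44*u^2 - 6.68*u + 4.49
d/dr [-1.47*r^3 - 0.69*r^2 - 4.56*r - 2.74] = -4.41*r^2 - 1.38*r - 4.56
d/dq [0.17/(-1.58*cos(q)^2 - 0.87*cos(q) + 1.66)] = -(0.5372*cos(q) + 0.1479)*sin(q)/(1.58*cos(q)^2 + 0.87*cos(q) - 1.66)^2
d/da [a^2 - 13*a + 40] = 2*a - 13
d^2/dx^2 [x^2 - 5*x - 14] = 2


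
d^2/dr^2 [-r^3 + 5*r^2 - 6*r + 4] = 10 - 6*r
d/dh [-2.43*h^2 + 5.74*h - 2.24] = 5.74 - 4.86*h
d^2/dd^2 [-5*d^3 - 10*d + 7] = -30*d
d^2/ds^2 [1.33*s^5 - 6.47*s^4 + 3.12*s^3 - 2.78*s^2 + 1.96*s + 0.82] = 26.6*s^3 - 77.64*s^2 + 18.72*s - 5.56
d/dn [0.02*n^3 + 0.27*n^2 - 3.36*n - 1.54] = 0.06*n^2 + 0.54*n - 3.36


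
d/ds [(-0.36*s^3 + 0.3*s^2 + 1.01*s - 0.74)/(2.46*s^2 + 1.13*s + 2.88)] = (-0.8856*s^4 - 0.8136*s^3 - 5.256*s^2 + 5.3688*s + 3.745)/(6.0516*s^4 + 5.5596*s^3 + 15.4465*s^2 + 6.5088*s + 8.2944)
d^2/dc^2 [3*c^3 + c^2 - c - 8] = 18*c + 2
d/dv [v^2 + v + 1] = 2*v + 1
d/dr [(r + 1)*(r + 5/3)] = 2*r + 8/3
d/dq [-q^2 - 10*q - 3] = -2*q - 10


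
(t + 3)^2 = t^2 + 6*t + 9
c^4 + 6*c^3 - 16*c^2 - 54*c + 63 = (c - 3)*(c - 1)*(c + 3)*(c + 7)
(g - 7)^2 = g^2 - 14*g + 49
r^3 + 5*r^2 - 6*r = r*(r - 1)*(r + 6)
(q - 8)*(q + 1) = q^2 - 7*q - 8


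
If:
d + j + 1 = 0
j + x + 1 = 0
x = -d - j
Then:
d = 1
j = -2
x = 1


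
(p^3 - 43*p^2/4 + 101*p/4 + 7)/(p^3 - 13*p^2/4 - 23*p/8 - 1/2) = 2*(p - 7)/(2*p + 1)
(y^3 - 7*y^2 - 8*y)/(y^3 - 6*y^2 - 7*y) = (y - 8)/(y - 7)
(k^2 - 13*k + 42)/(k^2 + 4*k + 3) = (k^2 - 13*k + 42)/(k^2 + 4*k + 3)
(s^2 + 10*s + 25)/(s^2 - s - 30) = (s + 5)/(s - 6)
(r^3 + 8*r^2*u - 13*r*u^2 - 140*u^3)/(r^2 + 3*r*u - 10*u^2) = (r^2 + 3*r*u - 28*u^2)/(r - 2*u)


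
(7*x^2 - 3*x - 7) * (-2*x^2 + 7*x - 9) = -14*x^4 + 55*x^3 - 70*x^2 - 22*x + 63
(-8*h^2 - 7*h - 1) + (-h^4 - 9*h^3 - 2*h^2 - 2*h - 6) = -h^4 - 9*h^3 - 10*h^2 - 9*h - 7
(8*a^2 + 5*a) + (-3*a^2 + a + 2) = 5*a^2 + 6*a + 2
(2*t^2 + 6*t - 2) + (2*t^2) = 4*t^2 + 6*t - 2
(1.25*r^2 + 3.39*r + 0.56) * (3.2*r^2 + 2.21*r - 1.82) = 4.0*r^4 + 13.6105*r^3 + 7.0089*r^2 - 4.9322*r - 1.0192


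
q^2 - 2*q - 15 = (q - 5)*(q + 3)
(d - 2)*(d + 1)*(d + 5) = d^3 + 4*d^2 - 7*d - 10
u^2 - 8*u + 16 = (u - 4)^2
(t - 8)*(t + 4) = t^2 - 4*t - 32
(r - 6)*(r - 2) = r^2 - 8*r + 12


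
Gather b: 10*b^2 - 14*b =10*b^2 - 14*b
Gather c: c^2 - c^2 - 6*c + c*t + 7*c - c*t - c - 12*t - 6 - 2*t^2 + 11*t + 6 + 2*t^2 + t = 0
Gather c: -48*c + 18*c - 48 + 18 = -30*c - 30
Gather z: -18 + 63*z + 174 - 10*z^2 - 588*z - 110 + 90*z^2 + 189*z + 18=80*z^2 - 336*z + 64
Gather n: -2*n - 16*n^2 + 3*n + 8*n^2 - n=-8*n^2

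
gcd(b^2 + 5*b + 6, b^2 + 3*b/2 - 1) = b + 2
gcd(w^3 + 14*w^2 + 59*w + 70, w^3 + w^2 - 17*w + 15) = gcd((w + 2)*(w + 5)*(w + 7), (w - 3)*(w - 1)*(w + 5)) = w + 5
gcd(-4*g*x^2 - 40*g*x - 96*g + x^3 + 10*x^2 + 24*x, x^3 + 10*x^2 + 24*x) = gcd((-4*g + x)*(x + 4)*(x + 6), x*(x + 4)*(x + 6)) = x^2 + 10*x + 24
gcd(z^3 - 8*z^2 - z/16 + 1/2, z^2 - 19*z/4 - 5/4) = z + 1/4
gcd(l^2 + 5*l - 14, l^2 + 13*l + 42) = l + 7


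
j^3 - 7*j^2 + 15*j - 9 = (j - 3)^2*(j - 1)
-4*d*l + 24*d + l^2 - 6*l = (-4*d + l)*(l - 6)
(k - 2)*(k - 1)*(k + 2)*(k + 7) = k^4 + 6*k^3 - 11*k^2 - 24*k + 28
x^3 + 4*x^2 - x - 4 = (x - 1)*(x + 1)*(x + 4)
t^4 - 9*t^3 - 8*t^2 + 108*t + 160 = (t - 8)*(t - 5)*(t + 2)^2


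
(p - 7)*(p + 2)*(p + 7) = p^3 + 2*p^2 - 49*p - 98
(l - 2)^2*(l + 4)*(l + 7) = l^4 + 7*l^3 - 12*l^2 - 68*l + 112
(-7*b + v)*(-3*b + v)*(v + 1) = 21*b^2*v + 21*b^2 - 10*b*v^2 - 10*b*v + v^3 + v^2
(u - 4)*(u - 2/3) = u^2 - 14*u/3 + 8/3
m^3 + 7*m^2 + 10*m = m*(m + 2)*(m + 5)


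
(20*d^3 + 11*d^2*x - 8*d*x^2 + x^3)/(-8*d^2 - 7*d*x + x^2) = (20*d^2 - 9*d*x + x^2)/(-8*d + x)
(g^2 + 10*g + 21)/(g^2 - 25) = (g^2 + 10*g + 21)/(g^2 - 25)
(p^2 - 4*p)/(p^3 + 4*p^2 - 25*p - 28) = p/(p^2 + 8*p + 7)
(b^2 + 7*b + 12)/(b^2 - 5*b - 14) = (b^2 + 7*b + 12)/(b^2 - 5*b - 14)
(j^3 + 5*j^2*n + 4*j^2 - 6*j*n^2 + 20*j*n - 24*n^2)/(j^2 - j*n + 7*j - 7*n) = (j^2 + 6*j*n + 4*j + 24*n)/(j + 7)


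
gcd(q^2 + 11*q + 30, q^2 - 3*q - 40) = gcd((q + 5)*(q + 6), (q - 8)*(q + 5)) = q + 5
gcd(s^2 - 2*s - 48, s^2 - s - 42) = s + 6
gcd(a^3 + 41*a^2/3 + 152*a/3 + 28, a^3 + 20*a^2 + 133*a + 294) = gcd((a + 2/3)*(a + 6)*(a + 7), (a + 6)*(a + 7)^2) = a^2 + 13*a + 42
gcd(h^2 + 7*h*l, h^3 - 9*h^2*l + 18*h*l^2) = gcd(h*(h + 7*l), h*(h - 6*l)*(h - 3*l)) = h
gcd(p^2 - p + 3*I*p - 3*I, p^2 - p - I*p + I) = p - 1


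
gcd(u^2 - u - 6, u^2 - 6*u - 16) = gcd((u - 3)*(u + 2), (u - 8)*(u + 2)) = u + 2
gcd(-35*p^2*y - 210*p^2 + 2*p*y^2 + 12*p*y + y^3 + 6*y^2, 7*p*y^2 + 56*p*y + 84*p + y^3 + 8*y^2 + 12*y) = 7*p*y + 42*p + y^2 + 6*y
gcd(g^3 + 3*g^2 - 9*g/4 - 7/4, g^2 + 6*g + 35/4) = g + 7/2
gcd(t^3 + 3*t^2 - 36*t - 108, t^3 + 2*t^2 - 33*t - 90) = t^2 - 3*t - 18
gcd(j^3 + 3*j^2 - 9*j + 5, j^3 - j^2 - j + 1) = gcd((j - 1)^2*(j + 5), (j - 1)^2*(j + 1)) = j^2 - 2*j + 1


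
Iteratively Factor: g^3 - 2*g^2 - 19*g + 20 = (g + 4)*(g^2 - 6*g + 5) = (g - 5)*(g + 4)*(g - 1)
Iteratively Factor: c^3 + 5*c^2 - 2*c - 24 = (c + 3)*(c^2 + 2*c - 8) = (c + 3)*(c + 4)*(c - 2)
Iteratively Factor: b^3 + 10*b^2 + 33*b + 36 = (b + 4)*(b^2 + 6*b + 9) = (b + 3)*(b + 4)*(b + 3)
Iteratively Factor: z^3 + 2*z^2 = (z)*(z^2 + 2*z) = z*(z + 2)*(z)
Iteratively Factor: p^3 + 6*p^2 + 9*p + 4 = (p + 1)*(p^2 + 5*p + 4) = (p + 1)^2*(p + 4)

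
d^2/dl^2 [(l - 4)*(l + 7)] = 2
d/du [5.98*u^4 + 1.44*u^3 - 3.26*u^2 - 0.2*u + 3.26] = 23.92*u^3 + 4.32*u^2 - 6.52*u - 0.2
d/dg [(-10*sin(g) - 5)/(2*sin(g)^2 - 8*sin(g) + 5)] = 10*(2*sin(g) - cos(2*g) - 8)*cos(g)/(-8*sin(g) - cos(2*g) + 6)^2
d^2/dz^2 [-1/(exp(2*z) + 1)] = 4*(1 - exp(2*z))*exp(2*z)/(exp(2*z) + 1)^3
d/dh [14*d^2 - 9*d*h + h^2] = -9*d + 2*h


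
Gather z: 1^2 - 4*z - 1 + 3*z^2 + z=3*z^2 - 3*z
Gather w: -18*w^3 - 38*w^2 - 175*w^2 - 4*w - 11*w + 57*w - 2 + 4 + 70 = -18*w^3 - 213*w^2 + 42*w + 72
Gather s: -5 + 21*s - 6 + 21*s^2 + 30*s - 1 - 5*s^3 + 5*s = -5*s^3 + 21*s^2 + 56*s - 12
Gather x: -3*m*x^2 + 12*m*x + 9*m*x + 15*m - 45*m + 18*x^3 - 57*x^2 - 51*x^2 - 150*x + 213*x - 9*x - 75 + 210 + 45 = -30*m + 18*x^3 + x^2*(-3*m - 108) + x*(21*m + 54) + 180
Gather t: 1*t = t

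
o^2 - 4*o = o*(o - 4)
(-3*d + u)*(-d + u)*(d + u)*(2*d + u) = 6*d^4 + d^3*u - 7*d^2*u^2 - d*u^3 + u^4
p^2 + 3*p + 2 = (p + 1)*(p + 2)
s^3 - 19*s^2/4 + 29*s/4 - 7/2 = (s - 2)*(s - 7/4)*(s - 1)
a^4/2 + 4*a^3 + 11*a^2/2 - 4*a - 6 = (a/2 + 1)*(a - 1)*(a + 1)*(a + 6)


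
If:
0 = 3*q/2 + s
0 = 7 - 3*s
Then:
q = -14/9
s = 7/3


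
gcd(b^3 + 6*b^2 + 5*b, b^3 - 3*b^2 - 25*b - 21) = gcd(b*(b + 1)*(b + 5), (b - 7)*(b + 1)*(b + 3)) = b + 1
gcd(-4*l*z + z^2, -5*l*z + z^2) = z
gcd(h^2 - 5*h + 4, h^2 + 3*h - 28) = h - 4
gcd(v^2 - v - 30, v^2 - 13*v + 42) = v - 6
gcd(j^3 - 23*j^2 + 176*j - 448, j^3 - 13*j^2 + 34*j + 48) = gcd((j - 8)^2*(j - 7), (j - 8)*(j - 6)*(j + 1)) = j - 8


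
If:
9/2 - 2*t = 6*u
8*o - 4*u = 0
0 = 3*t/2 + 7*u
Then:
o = -27/40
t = 63/10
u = -27/20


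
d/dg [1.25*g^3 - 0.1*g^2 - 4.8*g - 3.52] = 3.75*g^2 - 0.2*g - 4.8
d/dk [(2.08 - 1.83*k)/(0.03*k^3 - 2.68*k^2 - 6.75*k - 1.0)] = (0.1098*k^3 - 5.0916*k^2 + 11.1488*k + 15.87)/(0.0009*k^6 - 0.1608*k^5 + 6.7774*k^4 + 36.12*k^3 + 50.9225*k^2 + 13.5*k + 1.0)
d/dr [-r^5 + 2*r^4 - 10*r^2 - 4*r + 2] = -5*r^4 + 8*r^3 - 20*r - 4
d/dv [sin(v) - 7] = cos(v)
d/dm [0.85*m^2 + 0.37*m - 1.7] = 1.7*m + 0.37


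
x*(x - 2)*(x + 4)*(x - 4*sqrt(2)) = x^4 - 4*sqrt(2)*x^3 + 2*x^3 - 8*sqrt(2)*x^2 - 8*x^2 + 32*sqrt(2)*x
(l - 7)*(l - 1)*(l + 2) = l^3 - 6*l^2 - 9*l + 14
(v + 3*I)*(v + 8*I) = v^2 + 11*I*v - 24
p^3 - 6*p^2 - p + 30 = (p - 5)*(p - 3)*(p + 2)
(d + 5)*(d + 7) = d^2 + 12*d + 35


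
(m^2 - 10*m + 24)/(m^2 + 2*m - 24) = (m - 6)/(m + 6)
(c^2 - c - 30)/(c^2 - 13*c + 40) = (c^2 - c - 30)/(c^2 - 13*c + 40)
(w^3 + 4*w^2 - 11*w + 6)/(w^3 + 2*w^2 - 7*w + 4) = (w + 6)/(w + 4)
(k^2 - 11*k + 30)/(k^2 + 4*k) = (k^2 - 11*k + 30)/(k*(k + 4))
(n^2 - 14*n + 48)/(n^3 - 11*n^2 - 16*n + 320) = (n - 6)/(n^2 - 3*n - 40)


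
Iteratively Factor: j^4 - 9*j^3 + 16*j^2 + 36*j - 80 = (j + 2)*(j^3 - 11*j^2 + 38*j - 40) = (j - 5)*(j + 2)*(j^2 - 6*j + 8) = (j - 5)*(j - 4)*(j + 2)*(j - 2)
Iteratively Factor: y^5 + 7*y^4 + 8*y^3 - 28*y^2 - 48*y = (y + 4)*(y^4 + 3*y^3 - 4*y^2 - 12*y) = (y - 2)*(y + 4)*(y^3 + 5*y^2 + 6*y) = y*(y - 2)*(y + 4)*(y^2 + 5*y + 6) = y*(y - 2)*(y + 3)*(y + 4)*(y + 2)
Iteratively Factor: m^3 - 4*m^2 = (m)*(m^2 - 4*m) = m*(m - 4)*(m)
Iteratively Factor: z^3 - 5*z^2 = (z - 5)*(z^2) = z*(z - 5)*(z)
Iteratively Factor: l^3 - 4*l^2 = (l)*(l^2 - 4*l) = l^2*(l - 4)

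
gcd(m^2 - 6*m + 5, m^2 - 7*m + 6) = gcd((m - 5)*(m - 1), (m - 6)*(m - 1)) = m - 1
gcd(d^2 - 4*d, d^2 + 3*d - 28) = d - 4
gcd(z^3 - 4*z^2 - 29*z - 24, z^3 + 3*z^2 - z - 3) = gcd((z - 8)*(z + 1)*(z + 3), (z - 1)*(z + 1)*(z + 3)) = z^2 + 4*z + 3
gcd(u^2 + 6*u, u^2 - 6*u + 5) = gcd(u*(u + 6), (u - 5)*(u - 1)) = 1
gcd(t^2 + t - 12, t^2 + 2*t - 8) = t + 4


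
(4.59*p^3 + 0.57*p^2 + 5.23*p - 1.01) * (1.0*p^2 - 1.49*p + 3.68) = 4.59*p^5 - 6.2691*p^4 + 21.2719*p^3 - 6.7051*p^2 + 20.7513*p - 3.7168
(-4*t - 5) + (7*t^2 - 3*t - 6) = 7*t^2 - 7*t - 11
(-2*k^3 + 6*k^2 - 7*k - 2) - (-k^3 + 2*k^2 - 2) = -k^3 + 4*k^2 - 7*k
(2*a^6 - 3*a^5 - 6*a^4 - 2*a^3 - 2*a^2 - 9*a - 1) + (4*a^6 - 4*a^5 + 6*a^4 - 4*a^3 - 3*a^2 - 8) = 6*a^6 - 7*a^5 - 6*a^3 - 5*a^2 - 9*a - 9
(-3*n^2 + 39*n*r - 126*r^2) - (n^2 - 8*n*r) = -4*n^2 + 47*n*r - 126*r^2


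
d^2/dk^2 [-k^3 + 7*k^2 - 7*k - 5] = 14 - 6*k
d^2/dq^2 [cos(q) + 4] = -cos(q)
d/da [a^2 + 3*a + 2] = 2*a + 3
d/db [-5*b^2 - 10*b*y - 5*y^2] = -10*b - 10*y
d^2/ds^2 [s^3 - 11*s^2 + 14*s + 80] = 6*s - 22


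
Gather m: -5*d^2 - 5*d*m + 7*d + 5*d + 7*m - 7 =-5*d^2 + 12*d + m*(7 - 5*d) - 7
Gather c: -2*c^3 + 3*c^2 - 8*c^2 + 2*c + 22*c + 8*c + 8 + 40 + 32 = -2*c^3 - 5*c^2 + 32*c + 80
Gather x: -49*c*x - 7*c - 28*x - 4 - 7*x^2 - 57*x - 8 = -7*c - 7*x^2 + x*(-49*c - 85) - 12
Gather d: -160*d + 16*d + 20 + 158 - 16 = 162 - 144*d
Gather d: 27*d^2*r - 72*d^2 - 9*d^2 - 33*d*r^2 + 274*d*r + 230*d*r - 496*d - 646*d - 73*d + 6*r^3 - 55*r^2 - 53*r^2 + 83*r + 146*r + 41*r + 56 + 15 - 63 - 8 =d^2*(27*r - 81) + d*(-33*r^2 + 504*r - 1215) + 6*r^3 - 108*r^2 + 270*r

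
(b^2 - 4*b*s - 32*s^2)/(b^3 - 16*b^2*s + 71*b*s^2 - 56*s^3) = (b + 4*s)/(b^2 - 8*b*s + 7*s^2)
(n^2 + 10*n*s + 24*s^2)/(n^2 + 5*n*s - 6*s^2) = (-n - 4*s)/(-n + s)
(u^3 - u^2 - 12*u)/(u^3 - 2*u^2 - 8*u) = (u + 3)/(u + 2)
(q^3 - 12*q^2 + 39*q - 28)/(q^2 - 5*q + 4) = q - 7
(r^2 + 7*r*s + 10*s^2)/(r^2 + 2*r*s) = (r + 5*s)/r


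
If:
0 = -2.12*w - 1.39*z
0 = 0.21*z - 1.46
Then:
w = -4.56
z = 6.95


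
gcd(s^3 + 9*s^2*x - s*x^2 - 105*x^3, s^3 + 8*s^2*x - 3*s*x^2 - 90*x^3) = -s^2 - 2*s*x + 15*x^2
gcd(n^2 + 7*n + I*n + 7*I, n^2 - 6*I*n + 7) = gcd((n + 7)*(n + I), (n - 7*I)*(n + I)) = n + I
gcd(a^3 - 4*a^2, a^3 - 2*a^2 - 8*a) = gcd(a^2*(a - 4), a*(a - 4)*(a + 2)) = a^2 - 4*a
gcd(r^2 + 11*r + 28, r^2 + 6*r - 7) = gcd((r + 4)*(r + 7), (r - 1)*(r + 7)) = r + 7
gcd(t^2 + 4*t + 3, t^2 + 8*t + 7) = t + 1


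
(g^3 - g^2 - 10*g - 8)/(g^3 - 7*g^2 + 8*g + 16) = (g + 2)/(g - 4)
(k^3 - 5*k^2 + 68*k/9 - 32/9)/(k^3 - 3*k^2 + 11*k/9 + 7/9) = (9*k^2 - 36*k + 32)/(9*k^2 - 18*k - 7)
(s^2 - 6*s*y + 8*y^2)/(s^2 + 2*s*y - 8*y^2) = (s - 4*y)/(s + 4*y)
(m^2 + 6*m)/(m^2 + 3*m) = (m + 6)/(m + 3)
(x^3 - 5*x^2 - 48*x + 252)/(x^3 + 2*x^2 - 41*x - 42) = (x - 6)/(x + 1)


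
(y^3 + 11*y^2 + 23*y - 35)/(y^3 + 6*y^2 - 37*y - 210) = (y - 1)/(y - 6)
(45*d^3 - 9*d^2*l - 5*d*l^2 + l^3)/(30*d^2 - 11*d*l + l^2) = (9*d^2 - l^2)/(6*d - l)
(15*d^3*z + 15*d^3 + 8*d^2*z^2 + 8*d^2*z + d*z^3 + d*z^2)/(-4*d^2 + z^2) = d*(15*d^2*z + 15*d^2 + 8*d*z^2 + 8*d*z + z^3 + z^2)/(-4*d^2 + z^2)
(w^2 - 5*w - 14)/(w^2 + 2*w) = (w - 7)/w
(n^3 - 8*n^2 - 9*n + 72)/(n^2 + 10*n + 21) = (n^2 - 11*n + 24)/(n + 7)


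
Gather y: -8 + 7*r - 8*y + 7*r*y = 7*r + y*(7*r - 8) - 8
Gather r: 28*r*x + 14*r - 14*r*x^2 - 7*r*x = r*(-14*x^2 + 21*x + 14)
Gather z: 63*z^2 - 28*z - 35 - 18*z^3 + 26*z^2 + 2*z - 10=-18*z^3 + 89*z^2 - 26*z - 45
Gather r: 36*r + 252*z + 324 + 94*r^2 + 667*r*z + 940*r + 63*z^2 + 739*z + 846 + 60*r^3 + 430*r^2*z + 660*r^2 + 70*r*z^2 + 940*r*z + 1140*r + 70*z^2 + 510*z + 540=60*r^3 + r^2*(430*z + 754) + r*(70*z^2 + 1607*z + 2116) + 133*z^2 + 1501*z + 1710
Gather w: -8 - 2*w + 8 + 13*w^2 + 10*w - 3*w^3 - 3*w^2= -3*w^3 + 10*w^2 + 8*w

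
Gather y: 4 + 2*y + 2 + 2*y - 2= 4*y + 4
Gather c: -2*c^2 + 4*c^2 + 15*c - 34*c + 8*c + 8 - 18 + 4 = 2*c^2 - 11*c - 6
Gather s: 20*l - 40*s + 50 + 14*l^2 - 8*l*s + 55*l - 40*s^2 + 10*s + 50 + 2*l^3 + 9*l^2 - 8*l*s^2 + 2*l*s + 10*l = 2*l^3 + 23*l^2 + 85*l + s^2*(-8*l - 40) + s*(-6*l - 30) + 100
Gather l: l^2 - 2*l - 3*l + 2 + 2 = l^2 - 5*l + 4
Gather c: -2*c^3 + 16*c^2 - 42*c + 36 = -2*c^3 + 16*c^2 - 42*c + 36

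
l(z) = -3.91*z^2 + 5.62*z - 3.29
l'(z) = 5.62 - 7.82*z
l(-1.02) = -13.09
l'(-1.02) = 13.60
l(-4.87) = -123.39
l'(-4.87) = 43.70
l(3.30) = -27.32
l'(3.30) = -20.19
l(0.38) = -1.72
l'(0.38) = 2.65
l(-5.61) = -157.87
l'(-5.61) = 49.49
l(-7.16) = -243.98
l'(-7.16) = 61.61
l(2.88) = -19.54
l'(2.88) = -16.90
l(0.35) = -1.80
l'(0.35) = 2.88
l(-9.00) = -370.58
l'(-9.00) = 76.00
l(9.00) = -269.42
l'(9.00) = -64.76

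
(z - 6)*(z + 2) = z^2 - 4*z - 12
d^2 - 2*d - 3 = (d - 3)*(d + 1)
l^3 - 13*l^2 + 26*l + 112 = (l - 8)*(l - 7)*(l + 2)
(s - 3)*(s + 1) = s^2 - 2*s - 3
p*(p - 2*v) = p^2 - 2*p*v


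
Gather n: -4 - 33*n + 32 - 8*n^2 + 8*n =-8*n^2 - 25*n + 28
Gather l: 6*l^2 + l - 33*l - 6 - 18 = 6*l^2 - 32*l - 24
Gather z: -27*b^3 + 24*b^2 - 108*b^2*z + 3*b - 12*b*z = -27*b^3 + 24*b^2 + 3*b + z*(-108*b^2 - 12*b)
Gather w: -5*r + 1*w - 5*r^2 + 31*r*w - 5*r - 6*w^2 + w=-5*r^2 - 10*r - 6*w^2 + w*(31*r + 2)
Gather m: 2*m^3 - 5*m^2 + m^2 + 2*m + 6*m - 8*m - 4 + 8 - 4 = 2*m^3 - 4*m^2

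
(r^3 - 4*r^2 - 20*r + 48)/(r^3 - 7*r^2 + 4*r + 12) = (r + 4)/(r + 1)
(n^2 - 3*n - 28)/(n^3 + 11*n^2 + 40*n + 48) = (n - 7)/(n^2 + 7*n + 12)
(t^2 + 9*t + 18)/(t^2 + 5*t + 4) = (t^2 + 9*t + 18)/(t^2 + 5*t + 4)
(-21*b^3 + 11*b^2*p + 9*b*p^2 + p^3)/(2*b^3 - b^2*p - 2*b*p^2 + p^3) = (21*b^2 + 10*b*p + p^2)/(-2*b^2 - b*p + p^2)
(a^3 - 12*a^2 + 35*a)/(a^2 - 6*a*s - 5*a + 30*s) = a*(7 - a)/(-a + 6*s)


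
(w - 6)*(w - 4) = w^2 - 10*w + 24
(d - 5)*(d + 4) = d^2 - d - 20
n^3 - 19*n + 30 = (n - 3)*(n - 2)*(n + 5)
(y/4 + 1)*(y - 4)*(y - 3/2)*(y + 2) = y^4/4 + y^3/8 - 19*y^2/4 - 2*y + 12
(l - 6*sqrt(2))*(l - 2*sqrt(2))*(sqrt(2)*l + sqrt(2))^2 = 2*l^4 - 16*sqrt(2)*l^3 + 4*l^3 - 32*sqrt(2)*l^2 + 50*l^2 - 16*sqrt(2)*l + 96*l + 48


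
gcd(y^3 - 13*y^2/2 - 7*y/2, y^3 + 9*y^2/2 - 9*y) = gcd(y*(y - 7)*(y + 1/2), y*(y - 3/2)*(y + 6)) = y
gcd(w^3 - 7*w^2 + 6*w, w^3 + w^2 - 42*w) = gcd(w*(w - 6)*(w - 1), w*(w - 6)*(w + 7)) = w^2 - 6*w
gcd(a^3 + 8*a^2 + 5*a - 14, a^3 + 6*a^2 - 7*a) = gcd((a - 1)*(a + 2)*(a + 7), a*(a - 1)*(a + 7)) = a^2 + 6*a - 7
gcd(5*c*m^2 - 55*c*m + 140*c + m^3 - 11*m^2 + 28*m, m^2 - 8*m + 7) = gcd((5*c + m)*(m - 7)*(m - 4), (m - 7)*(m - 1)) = m - 7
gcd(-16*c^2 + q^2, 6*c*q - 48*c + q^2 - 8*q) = 1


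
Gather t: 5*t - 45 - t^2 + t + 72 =-t^2 + 6*t + 27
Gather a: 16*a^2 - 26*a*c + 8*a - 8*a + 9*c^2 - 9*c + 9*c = 16*a^2 - 26*a*c + 9*c^2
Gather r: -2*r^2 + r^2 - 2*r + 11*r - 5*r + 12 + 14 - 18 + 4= -r^2 + 4*r + 12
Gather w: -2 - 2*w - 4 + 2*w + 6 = 0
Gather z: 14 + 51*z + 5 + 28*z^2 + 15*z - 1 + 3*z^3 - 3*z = 3*z^3 + 28*z^2 + 63*z + 18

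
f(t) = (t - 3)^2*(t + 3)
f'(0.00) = -9.00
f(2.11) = 4.05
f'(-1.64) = 8.91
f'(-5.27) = 105.94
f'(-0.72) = -3.12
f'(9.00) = 180.00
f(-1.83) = 27.29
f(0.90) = 17.20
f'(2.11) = -8.30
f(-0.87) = 31.90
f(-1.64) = 29.28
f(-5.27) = -155.25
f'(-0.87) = -1.51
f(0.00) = 27.00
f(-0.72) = 31.55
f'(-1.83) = 12.03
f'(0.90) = -11.97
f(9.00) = 432.00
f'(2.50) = -5.25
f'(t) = (t - 3)^2 + (t + 3)*(2*t - 6) = 3*(t - 3)*(t + 1)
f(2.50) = 1.38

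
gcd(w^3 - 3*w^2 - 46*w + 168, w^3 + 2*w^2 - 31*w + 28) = w^2 + 3*w - 28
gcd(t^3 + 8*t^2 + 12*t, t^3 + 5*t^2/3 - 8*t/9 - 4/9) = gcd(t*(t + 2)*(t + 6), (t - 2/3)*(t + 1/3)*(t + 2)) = t + 2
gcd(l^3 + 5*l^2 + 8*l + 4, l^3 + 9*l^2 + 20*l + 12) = l^2 + 3*l + 2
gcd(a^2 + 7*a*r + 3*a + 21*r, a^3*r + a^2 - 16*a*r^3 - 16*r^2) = 1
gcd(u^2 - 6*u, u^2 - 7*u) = u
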